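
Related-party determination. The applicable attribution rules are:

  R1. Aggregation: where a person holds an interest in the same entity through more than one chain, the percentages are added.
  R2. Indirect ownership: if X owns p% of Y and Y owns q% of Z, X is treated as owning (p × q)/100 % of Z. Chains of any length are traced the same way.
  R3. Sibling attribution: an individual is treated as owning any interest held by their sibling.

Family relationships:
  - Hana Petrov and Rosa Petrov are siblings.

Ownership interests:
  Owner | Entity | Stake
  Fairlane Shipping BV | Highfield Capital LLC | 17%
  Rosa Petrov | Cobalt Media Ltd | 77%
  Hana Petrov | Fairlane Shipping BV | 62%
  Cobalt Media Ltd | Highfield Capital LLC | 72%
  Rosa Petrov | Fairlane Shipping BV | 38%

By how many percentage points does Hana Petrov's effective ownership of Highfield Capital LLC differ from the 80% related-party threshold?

7.56

By sibling attribution (R3), Hana Petrov is treated as also owning Rosa Petrov's interest in Fairlane Shipping BV, giving 62% + 38% = 100%.
By sibling attribution (R3), Hana Petrov is treated as owning Rosa Petrov's 77% interest in Cobalt Media Ltd.
Chain via Fairlane Shipping BV (R2): 100% × 17% = 17% of Highfield Capital LLC.
Chain via Cobalt Media Ltd (R2): 77% × 72% = 55.44% of Highfield Capital LLC.
Aggregating (R1): 17% + 55.44% = 72.44%.
72.44% falls short of the 80% threshold by 7.56 percentage points.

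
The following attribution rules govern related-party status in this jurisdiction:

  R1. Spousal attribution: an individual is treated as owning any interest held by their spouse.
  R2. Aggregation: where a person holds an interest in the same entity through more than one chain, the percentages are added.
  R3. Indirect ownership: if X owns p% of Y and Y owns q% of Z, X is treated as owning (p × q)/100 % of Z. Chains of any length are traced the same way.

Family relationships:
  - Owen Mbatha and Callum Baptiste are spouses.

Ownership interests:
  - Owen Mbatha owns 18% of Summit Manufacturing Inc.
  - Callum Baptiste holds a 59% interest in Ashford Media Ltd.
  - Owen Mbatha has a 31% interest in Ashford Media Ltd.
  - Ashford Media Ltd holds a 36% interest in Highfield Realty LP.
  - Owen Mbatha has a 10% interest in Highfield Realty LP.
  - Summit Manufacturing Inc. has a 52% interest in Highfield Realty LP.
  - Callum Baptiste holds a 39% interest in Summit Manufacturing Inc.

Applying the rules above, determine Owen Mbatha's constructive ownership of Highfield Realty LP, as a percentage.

By spousal attribution (R1), Owen Mbatha is treated as also owning Callum Baptiste's interest in Ashford Media Ltd, giving 31% + 59% = 90%.
By spousal attribution (R1), Owen Mbatha is treated as also owning Callum Baptiste's interest in Summit Manufacturing Inc, giving 18% + 39% = 57%.
Chain via Ashford Media Ltd (R3): 90% × 36% = 32.4% of Highfield Realty LP.
Chain via Summit Manufacturing Inc. (R3): 57% × 52% = 29.64% of Highfield Realty LP.
Direct interest in Highfield Realty LP: 10%.
Aggregating (R2): 32.4% + 29.64% + 10% = 72.04%.

72.04%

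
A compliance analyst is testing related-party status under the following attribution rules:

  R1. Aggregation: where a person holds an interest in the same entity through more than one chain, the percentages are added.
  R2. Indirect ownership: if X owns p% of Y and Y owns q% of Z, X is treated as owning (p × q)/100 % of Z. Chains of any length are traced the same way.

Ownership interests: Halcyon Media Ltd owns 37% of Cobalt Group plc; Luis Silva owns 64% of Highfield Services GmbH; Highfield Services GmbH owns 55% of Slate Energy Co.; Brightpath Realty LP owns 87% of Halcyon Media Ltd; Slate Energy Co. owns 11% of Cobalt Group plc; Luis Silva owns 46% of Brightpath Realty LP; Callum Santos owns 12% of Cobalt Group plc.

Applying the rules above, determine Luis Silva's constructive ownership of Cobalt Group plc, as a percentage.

Chain via Brightpath Realty LP → Halcyon Media Ltd (R2): 46% × 87% × 37% = 14.8074% of Cobalt Group plc.
Chain via Highfield Services GmbH → Slate Energy Co. (R2): 64% × 55% × 11% = 3.872% of Cobalt Group plc.
Aggregating (R1): 14.8074% + 3.872% = 18.6794%.

18.6794%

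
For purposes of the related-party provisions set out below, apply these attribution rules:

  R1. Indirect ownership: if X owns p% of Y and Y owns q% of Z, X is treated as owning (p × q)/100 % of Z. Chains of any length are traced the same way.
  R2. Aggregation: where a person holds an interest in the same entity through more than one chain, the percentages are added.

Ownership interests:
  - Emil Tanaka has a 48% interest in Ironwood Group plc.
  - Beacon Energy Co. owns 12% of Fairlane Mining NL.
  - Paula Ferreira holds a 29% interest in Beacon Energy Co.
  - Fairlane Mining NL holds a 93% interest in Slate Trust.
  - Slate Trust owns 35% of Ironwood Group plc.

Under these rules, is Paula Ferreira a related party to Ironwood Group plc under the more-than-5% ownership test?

Chain via Beacon Energy Co. → Fairlane Mining NL → Slate Trust (R1): 29% × 12% × 93% × 35% = 1.13274% of Ironwood Group plc.
1.13274% does not exceed the 5% threshold, so Paula is not a related party to Ironwood Group plc.

No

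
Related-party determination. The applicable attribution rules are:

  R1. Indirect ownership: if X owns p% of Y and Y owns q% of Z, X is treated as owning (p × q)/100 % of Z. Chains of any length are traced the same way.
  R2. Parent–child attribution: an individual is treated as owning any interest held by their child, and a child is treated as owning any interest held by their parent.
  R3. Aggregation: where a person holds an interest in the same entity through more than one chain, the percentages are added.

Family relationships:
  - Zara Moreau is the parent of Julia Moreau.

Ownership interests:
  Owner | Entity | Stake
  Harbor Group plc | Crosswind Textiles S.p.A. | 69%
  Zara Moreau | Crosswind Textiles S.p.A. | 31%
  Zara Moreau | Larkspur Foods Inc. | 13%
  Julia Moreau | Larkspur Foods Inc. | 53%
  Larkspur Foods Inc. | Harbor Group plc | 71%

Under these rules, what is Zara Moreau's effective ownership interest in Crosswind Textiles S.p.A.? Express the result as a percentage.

63.3334%

By parent–child attribution (R2), Zara Moreau is treated as also owning Julia Moreau's interest in Larkspur Foods Inc, giving 13% + 53% = 66%.
Chain via Larkspur Foods Inc. → Harbor Group plc (R1): 66% × 71% × 69% = 32.3334% of Crosswind Textiles S.p.A.
Direct interest in Crosswind Textiles S.p.A: 31%.
Aggregating (R3): 32.3334% + 31% = 63.3334%.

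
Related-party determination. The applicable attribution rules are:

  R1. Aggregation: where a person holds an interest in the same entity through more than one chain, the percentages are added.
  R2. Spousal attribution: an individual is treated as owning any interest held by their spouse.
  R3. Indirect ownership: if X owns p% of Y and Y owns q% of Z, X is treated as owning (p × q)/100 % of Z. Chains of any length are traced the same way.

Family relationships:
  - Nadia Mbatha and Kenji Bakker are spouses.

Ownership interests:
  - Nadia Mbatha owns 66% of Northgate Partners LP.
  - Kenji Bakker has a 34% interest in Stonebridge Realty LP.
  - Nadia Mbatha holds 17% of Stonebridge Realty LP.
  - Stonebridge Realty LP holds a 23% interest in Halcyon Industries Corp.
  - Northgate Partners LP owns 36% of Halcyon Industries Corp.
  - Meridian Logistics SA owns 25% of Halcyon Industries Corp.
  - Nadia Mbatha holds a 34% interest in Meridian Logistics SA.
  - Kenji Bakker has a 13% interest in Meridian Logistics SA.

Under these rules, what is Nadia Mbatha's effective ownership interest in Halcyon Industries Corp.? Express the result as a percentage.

By spousal attribution (R2), Nadia Mbatha is treated as also owning Kenji Bakker's interest in Stonebridge Realty LP, giving 17% + 34% = 51%.
By spousal attribution (R2), Nadia Mbatha is treated as also owning Kenji Bakker's interest in Meridian Logistics SA, giving 34% + 13% = 47%.
Chain via Northgate Partners LP (R3): 66% × 36% = 23.76% of Halcyon Industries Corp.
Chain via Stonebridge Realty LP (R3): 51% × 23% = 11.73% of Halcyon Industries Corp.
Chain via Meridian Logistics SA (R3): 47% × 25% = 11.75% of Halcyon Industries Corp.
Aggregating (R1): 23.76% + 11.73% + 11.75% = 47.24%.

47.24%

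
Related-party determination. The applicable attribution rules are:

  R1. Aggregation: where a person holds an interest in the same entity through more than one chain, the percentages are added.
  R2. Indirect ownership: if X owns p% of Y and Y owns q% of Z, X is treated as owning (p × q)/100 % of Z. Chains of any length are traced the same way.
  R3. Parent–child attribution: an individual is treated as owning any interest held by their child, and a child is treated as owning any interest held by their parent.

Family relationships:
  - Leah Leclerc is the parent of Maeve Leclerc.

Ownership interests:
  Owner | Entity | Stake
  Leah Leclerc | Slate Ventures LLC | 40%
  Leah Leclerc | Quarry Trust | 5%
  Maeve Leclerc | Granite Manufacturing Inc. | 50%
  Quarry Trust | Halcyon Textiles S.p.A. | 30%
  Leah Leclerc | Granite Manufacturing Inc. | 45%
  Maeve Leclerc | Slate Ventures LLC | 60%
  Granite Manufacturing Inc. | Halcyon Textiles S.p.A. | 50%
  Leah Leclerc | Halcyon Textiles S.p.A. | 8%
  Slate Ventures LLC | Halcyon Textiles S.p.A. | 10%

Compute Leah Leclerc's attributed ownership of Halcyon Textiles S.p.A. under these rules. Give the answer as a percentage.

By parent–child attribution (R3), Leah Leclerc is treated as also owning Maeve Leclerc's interest in Granite Manufacturing Inc, giving 45% + 50% = 95%.
By parent–child attribution (R3), Leah Leclerc is treated as also owning Maeve Leclerc's interest in Slate Ventures LLC, giving 40% + 60% = 100%.
Chain via Granite Manufacturing Inc. (R2): 95% × 50% = 47.5% of Halcyon Textiles S.p.A.
Chain via Quarry Trust (R2): 5% × 30% = 1.5% of Halcyon Textiles S.p.A.
Chain via Slate Ventures LLC (R2): 100% × 10% = 10% of Halcyon Textiles S.p.A.
Direct interest in Halcyon Textiles S.p.A: 8%.
Aggregating (R1): 47.5% + 1.5% + 10% + 8% = 67%.

67%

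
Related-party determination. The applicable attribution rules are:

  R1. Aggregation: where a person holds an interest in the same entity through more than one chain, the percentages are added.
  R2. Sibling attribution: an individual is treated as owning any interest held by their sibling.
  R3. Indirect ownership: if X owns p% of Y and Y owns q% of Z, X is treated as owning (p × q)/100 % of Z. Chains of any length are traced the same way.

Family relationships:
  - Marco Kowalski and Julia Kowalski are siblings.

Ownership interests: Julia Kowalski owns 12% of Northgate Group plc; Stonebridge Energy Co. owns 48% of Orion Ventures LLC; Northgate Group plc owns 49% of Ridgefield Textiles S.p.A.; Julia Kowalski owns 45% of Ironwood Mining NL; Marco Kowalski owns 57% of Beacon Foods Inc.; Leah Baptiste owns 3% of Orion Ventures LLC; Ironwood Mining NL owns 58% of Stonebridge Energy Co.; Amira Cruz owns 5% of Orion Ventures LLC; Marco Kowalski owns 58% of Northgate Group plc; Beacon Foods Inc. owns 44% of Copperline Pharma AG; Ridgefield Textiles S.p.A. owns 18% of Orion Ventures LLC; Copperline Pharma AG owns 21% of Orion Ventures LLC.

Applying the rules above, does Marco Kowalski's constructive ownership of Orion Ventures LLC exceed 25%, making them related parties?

By sibling attribution (R2), Marco Kowalski is treated as also owning Julia Kowalski's interest in Northgate Group plc, giving 58% + 12% = 70%.
By sibling attribution (R2), Marco Kowalski is treated as owning Julia Kowalski's 45% interest in Ironwood Mining NL.
Chain via Northgate Group plc → Ridgefield Textiles S.p.A. (R3): 70% × 49% × 18% = 6.174% of Orion Ventures LLC.
Chain via Beacon Foods Inc. → Copperline Pharma AG (R3): 57% × 44% × 21% = 5.2668% of Orion Ventures LLC.
Chain via Ironwood Mining NL → Stonebridge Energy Co. (R3): 45% × 58% × 48% = 12.528% of Orion Ventures LLC.
Aggregating (R1): 6.174% + 5.2668% + 12.528% = 23.9688%.
23.9688% does not exceed the 25% threshold, so Marco is not a related party to Orion Ventures LLC.

No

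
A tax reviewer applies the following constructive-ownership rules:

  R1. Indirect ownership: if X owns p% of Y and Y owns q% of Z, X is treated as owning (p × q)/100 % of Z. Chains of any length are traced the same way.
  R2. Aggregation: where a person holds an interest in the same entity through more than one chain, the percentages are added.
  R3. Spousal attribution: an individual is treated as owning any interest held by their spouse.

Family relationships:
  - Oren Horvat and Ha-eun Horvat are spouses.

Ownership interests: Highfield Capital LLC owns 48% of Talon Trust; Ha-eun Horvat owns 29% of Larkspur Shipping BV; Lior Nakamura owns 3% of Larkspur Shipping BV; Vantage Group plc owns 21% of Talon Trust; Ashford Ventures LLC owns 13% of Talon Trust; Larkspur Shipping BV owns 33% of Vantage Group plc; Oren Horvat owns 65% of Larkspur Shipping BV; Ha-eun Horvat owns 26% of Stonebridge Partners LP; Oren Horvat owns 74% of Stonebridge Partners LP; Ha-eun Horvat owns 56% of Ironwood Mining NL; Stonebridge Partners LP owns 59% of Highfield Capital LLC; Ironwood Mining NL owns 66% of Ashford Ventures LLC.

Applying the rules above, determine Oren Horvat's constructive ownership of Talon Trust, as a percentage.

39.639%

By spousal attribution (R3), Oren Horvat is treated as also owning Ha-eun Horvat's interest in Larkspur Shipping BV, giving 65% + 29% = 94%.
By spousal attribution (R3), Oren Horvat is treated as also owning Ha-eun Horvat's interest in Stonebridge Partners LP, giving 74% + 26% = 100%.
By spousal attribution (R3), Oren Horvat is treated as owning Ha-eun Horvat's 56% interest in Ironwood Mining NL.
Chain via Larkspur Shipping BV → Vantage Group plc (R1): 94% × 33% × 21% = 6.5142% of Talon Trust.
Chain via Stonebridge Partners LP → Highfield Capital LLC (R1): 100% × 59% × 48% = 28.32% of Talon Trust.
Chain via Ironwood Mining NL → Ashford Ventures LLC (R1): 56% × 66% × 13% = 4.8048% of Talon Trust.
Aggregating (R2): 6.5142% + 28.32% + 4.8048% = 39.639%.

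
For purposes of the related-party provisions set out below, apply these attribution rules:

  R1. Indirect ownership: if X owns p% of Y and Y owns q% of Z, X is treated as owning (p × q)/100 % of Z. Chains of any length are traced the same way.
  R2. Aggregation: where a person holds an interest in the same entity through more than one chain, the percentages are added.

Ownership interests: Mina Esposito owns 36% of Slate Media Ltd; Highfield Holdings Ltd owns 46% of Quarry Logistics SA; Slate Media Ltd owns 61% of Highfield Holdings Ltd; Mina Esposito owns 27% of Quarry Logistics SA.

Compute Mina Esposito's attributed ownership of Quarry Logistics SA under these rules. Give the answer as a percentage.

Chain via Slate Media Ltd → Highfield Holdings Ltd (R1): 36% × 61% × 46% = 10.1016% of Quarry Logistics SA.
Direct interest in Quarry Logistics SA: 27%.
Aggregating (R2): 10.1016% + 27% = 37.1016%.

37.1016%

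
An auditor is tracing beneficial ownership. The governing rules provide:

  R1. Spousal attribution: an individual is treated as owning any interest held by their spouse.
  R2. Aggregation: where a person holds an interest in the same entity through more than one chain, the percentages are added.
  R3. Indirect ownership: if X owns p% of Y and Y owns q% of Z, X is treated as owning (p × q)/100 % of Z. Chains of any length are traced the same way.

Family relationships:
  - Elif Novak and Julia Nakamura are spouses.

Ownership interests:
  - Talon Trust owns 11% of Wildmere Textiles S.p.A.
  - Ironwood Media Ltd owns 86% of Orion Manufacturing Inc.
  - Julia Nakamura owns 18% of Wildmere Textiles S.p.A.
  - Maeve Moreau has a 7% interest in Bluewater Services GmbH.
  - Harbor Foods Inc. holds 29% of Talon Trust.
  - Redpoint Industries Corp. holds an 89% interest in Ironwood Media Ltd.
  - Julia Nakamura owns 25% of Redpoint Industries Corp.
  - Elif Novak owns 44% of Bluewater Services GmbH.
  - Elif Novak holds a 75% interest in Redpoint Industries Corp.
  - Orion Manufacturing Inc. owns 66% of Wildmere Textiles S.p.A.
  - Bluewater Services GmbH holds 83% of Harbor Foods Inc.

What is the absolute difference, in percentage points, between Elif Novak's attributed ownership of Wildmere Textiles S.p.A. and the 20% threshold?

49.681388

By spousal attribution (R1), Elif Novak is treated as also owning Julia Nakamura's interest in Redpoint Industries Corp, giving 75% + 25% = 100%.
By spousal attribution (R1), Elif Novak is treated as owning Julia Nakamura's 18% interest in Wildmere Textiles S.p.A.
Chain via Redpoint Industries Corp. → Ironwood Media Ltd → Orion Manufacturing Inc. (R3): 100% × 89% × 86% × 66% = 50.5164% of Wildmere Textiles S.p.A.
Chain via Bluewater Services GmbH → Harbor Foods Inc. → Talon Trust (R3): 44% × 83% × 29% × 11% = 1.164988% of Wildmere Textiles S.p.A.
Direct interest in Wildmere Textiles S.p.A: 18%.
Aggregating (R2): 50.5164% + 1.164988% + 18% = 69.681388%.
69.681388% exceeds the 20% threshold by 49.681388 percentage points.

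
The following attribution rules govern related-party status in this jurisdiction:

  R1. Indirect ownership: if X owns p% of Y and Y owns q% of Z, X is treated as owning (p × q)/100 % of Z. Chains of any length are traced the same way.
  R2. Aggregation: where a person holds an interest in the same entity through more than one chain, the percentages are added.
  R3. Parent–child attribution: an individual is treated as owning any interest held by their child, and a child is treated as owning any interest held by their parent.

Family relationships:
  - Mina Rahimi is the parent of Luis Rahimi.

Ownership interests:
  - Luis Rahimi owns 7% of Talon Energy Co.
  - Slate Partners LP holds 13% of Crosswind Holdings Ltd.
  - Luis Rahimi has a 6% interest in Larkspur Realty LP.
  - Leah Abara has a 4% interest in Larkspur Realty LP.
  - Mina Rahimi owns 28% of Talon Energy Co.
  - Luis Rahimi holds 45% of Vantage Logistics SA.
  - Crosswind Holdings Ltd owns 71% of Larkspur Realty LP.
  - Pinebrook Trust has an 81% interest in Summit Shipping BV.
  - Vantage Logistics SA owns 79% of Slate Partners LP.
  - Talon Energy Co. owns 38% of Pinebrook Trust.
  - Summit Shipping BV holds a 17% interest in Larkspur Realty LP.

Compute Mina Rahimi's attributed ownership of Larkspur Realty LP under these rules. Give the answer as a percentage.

By parent–child attribution (R3), Mina Rahimi is treated as also owning Luis Rahimi's interest in Talon Energy Co, giving 28% + 7% = 35%.
By parent–child attribution (R3), Mina Rahimi is treated as owning Luis Rahimi's 45% interest in Vantage Logistics SA.
By parent–child attribution (R3), Mina Rahimi is treated as owning Luis Rahimi's 6% interest in Larkspur Realty LP.
Chain via Talon Energy Co. → Pinebrook Trust → Summit Shipping BV (R1): 35% × 38% × 81% × 17% = 1.83141% of Larkspur Realty LP.
Chain via Vantage Logistics SA → Slate Partners LP → Crosswind Holdings Ltd (R1): 45% × 79% × 13% × 71% = 3.281265% of Larkspur Realty LP.
Direct interest in Larkspur Realty LP: 6%.
Aggregating (R2): 1.83141% + 3.281265% + 6% = 11.112675%.

11.112675%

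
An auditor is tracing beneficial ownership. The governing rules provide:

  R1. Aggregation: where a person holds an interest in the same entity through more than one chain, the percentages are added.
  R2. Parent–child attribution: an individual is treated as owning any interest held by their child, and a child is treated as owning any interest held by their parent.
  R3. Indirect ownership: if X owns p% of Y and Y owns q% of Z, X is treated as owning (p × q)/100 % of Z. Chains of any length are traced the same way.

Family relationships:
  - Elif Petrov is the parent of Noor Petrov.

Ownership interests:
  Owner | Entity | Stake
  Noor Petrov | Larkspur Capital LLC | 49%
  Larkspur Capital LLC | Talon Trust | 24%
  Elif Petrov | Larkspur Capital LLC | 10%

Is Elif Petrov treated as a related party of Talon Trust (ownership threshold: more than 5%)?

Yes

By parent–child attribution (R2), Elif Petrov is treated as also owning Noor Petrov's interest in Larkspur Capital LLC, giving 10% + 49% = 59%.
Chain via Larkspur Capital LLC (R3): 59% × 24% = 14.16% of Talon Trust.
14.16% exceeds the 5% threshold, so Elif is a related party to Talon Trust.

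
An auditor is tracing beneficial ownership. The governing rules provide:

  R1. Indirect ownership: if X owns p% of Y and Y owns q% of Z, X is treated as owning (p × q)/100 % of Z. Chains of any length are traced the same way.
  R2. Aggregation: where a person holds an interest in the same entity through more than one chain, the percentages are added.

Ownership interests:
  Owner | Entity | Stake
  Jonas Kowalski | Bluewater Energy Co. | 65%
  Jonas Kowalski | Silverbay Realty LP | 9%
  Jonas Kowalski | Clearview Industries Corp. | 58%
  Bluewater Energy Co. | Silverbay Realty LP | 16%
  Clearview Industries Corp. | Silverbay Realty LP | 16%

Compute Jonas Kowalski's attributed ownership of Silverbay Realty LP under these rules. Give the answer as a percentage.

Chain via Clearview Industries Corp. (R1): 58% × 16% = 9.28% of Silverbay Realty LP.
Chain via Bluewater Energy Co. (R1): 65% × 16% = 10.4% of Silverbay Realty LP.
Direct interest in Silverbay Realty LP: 9%.
Aggregating (R2): 9.28% + 10.4% + 9% = 28.68%.

28.68%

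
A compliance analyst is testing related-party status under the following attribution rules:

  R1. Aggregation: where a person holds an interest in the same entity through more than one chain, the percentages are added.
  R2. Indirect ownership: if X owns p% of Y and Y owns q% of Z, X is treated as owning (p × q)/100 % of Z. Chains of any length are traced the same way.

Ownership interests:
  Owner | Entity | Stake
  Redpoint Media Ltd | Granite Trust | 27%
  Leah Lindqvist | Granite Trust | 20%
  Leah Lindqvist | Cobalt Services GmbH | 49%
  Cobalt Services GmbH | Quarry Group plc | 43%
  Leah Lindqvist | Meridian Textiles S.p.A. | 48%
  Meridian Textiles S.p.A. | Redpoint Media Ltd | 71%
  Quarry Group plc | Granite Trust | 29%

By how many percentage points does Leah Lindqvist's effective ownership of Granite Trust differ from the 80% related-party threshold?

Chain via Meridian Textiles S.p.A. → Redpoint Media Ltd (R2): 48% × 71% × 27% = 9.2016% of Granite Trust.
Chain via Cobalt Services GmbH → Quarry Group plc (R2): 49% × 43% × 29% = 6.1103% of Granite Trust.
Direct interest in Granite Trust: 20%.
Aggregating (R1): 9.2016% + 6.1103% + 20% = 35.3119%.
35.3119% falls short of the 80% threshold by 44.6881 percentage points.

44.6881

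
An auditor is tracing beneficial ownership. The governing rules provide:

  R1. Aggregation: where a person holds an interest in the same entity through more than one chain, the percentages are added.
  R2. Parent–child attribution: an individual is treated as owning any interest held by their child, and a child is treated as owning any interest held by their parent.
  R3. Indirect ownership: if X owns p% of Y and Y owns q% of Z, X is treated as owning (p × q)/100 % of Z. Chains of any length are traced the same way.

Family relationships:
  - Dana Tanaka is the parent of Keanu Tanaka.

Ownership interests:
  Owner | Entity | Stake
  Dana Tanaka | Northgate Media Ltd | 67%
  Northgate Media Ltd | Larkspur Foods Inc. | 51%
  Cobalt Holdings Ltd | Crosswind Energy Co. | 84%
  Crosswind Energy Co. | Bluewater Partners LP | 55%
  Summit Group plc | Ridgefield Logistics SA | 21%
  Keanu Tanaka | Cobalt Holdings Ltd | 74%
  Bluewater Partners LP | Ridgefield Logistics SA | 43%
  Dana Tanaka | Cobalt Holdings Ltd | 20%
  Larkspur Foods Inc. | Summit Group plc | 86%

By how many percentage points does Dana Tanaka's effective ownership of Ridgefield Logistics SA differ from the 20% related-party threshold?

4.845142

By parent–child attribution (R2), Dana Tanaka is treated as also owning Keanu Tanaka's interest in Cobalt Holdings Ltd, giving 20% + 74% = 94%.
Chain via Cobalt Holdings Ltd → Crosswind Energy Co. → Bluewater Partners LP (R3): 94% × 84% × 55% × 43% = 18.67404% of Ridgefield Logistics SA.
Chain via Northgate Media Ltd → Larkspur Foods Inc. → Summit Group plc (R3): 67% × 51% × 86% × 21% = 6.171102% of Ridgefield Logistics SA.
Aggregating (R1): 18.67404% + 6.171102% = 24.845142%.
24.845142% exceeds the 20% threshold by 4.845142 percentage points.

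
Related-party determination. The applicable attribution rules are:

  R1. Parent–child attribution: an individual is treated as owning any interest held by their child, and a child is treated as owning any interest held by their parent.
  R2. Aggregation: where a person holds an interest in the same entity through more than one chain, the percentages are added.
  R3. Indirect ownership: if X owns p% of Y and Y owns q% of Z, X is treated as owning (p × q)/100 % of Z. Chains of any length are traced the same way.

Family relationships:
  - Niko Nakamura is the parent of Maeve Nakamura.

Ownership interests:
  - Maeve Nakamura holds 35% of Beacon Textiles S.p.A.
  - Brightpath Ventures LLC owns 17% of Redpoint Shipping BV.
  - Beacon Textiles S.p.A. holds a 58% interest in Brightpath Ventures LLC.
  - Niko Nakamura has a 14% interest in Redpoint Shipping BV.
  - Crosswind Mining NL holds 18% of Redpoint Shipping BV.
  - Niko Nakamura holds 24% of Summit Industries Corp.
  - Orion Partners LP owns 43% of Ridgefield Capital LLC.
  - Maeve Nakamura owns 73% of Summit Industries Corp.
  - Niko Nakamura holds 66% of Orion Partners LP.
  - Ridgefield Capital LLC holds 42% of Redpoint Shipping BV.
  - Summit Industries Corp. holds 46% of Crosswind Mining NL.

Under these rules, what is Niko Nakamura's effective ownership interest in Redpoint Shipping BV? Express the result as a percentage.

37.4022%

By parent–child attribution (R1), Niko Nakamura is treated as also owning Maeve Nakamura's interest in Summit Industries Corp, giving 24% + 73% = 97%.
By parent–child attribution (R1), Niko Nakamura is treated as owning Maeve Nakamura's 35% interest in Beacon Textiles S.p.A.
Chain via Orion Partners LP → Ridgefield Capital LLC (R3): 66% × 43% × 42% = 11.9196% of Redpoint Shipping BV.
Chain via Summit Industries Corp. → Crosswind Mining NL (R3): 97% × 46% × 18% = 8.0316% of Redpoint Shipping BV.
Direct interest in Redpoint Shipping BV: 14%.
Chain via Beacon Textiles S.p.A. → Brightpath Ventures LLC (R3): 35% × 58% × 17% = 3.451% of Redpoint Shipping BV.
Aggregating (R2): 11.9196% + 8.0316% + 14% + 3.451% = 37.4022%.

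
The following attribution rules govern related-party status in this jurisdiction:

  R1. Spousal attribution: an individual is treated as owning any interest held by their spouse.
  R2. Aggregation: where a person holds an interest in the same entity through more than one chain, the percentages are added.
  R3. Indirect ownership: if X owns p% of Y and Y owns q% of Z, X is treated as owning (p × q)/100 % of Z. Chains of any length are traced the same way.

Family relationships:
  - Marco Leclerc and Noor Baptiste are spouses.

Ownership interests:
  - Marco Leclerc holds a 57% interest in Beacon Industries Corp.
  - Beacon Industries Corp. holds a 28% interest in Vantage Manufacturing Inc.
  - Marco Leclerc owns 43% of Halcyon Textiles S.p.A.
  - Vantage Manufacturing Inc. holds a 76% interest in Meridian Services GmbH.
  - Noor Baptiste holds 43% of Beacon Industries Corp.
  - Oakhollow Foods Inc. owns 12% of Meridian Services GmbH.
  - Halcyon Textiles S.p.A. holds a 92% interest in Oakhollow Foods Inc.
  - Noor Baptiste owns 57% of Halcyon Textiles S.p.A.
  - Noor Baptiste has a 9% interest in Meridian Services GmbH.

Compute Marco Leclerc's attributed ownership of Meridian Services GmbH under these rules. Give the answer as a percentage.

41.32%

By spousal attribution (R1), Marco Leclerc is treated as also owning Noor Baptiste's interest in Beacon Industries Corp, giving 57% + 43% = 100%.
By spousal attribution (R1), Marco Leclerc is treated as also owning Noor Baptiste's interest in Halcyon Textiles S.p.A, giving 43% + 57% = 100%.
By spousal attribution (R1), Marco Leclerc is treated as owning Noor Baptiste's 9% interest in Meridian Services GmbH.
Chain via Beacon Industries Corp. → Vantage Manufacturing Inc. (R3): 100% × 28% × 76% = 21.28% of Meridian Services GmbH.
Chain via Halcyon Textiles S.p.A. → Oakhollow Foods Inc. (R3): 100% × 92% × 12% = 11.04% of Meridian Services GmbH.
Direct interest in Meridian Services GmbH: 9%.
Aggregating (R2): 21.28% + 11.04% + 9% = 41.32%.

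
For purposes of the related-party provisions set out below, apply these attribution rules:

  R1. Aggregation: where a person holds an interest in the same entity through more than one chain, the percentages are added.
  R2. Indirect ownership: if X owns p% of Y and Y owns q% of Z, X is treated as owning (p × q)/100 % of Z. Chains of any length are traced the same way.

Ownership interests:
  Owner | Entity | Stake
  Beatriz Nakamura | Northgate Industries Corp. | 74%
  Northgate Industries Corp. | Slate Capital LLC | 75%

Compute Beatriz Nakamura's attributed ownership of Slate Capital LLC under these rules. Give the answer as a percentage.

Chain via Northgate Industries Corp. (R2): 74% × 75% = 55.5% of Slate Capital LLC.

55.5%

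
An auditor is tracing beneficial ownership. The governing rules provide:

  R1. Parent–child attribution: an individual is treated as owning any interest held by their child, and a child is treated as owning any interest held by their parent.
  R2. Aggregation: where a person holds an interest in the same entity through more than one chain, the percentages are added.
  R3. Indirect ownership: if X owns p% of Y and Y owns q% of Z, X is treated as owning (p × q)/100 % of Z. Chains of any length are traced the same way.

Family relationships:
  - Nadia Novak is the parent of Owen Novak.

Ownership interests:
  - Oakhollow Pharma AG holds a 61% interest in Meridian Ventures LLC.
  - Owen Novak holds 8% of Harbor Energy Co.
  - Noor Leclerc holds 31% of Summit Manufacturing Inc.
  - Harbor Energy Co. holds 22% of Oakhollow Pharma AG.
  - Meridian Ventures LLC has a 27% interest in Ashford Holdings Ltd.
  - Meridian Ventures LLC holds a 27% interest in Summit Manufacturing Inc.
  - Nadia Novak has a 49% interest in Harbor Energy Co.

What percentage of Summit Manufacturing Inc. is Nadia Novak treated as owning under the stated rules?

By parent–child attribution (R1), Nadia Novak is treated as also owning Owen Novak's interest in Harbor Energy Co, giving 49% + 8% = 57%.
Chain via Harbor Energy Co. → Oakhollow Pharma AG → Meridian Ventures LLC (R3): 57% × 22% × 61% × 27% = 2.065338% of Summit Manufacturing Inc.

2.065338%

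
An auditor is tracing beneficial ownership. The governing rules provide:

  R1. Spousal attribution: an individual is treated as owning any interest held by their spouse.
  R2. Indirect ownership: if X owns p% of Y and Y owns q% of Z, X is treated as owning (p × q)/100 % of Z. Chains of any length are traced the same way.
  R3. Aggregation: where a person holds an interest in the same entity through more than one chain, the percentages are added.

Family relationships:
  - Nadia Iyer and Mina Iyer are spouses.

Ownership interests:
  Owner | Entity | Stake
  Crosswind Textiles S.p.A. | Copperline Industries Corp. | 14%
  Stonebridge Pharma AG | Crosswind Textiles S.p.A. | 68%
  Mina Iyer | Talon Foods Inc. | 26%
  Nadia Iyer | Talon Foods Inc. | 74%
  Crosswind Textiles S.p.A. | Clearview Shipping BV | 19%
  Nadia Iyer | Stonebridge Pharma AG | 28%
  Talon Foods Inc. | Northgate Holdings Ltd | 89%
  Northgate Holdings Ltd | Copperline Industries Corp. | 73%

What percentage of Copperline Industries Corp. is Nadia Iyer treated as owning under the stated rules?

By spousal attribution (R1), Nadia Iyer is treated as also owning Mina Iyer's interest in Talon Foods Inc, giving 74% + 26% = 100%.
Chain via Talon Foods Inc. → Northgate Holdings Ltd (R2): 100% × 89% × 73% = 64.97% of Copperline Industries Corp.
Chain via Stonebridge Pharma AG → Crosswind Textiles S.p.A. (R2): 28% × 68% × 14% = 2.6656% of Copperline Industries Corp.
Aggregating (R3): 64.97% + 2.6656% = 67.6356%.

67.6356%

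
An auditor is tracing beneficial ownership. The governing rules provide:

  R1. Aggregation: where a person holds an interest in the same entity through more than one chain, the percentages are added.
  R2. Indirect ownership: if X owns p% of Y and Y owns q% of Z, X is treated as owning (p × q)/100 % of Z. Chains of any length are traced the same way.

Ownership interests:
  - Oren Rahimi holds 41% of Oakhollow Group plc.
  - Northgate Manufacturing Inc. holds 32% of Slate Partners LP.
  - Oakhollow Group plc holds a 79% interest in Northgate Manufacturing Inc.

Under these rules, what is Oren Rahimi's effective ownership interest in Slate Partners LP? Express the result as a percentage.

10.3648%

Chain via Oakhollow Group plc → Northgate Manufacturing Inc. (R2): 41% × 79% × 32% = 10.3648% of Slate Partners LP.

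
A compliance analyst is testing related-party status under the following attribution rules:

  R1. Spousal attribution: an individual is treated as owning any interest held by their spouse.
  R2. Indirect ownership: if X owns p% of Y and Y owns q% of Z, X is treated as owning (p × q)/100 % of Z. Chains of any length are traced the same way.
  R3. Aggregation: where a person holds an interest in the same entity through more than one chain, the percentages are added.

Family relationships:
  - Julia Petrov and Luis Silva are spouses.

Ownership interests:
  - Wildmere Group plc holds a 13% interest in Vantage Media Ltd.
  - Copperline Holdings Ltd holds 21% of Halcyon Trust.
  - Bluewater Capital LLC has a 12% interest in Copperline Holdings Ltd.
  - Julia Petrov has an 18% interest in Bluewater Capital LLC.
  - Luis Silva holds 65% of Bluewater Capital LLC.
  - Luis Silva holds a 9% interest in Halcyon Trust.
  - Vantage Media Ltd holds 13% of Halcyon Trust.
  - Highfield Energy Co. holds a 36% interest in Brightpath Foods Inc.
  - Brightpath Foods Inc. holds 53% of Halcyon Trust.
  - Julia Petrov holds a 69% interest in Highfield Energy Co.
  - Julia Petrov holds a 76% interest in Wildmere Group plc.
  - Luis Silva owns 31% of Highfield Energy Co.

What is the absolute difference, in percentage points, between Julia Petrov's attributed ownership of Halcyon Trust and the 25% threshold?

6.456

By spousal attribution (R1), Julia Petrov is treated as also owning Luis Silva's interest in Highfield Energy Co, giving 69% + 31% = 100%.
By spousal attribution (R1), Julia Petrov is treated as also owning Luis Silva's interest in Bluewater Capital LLC, giving 18% + 65% = 83%.
By spousal attribution (R1), Julia Petrov is treated as owning Luis Silva's 9% interest in Halcyon Trust.
Chain via Highfield Energy Co. → Brightpath Foods Inc. (R2): 100% × 36% × 53% = 19.08% of Halcyon Trust.
Chain via Wildmere Group plc → Vantage Media Ltd (R2): 76% × 13% × 13% = 1.2844% of Halcyon Trust.
Chain via Bluewater Capital LLC → Copperline Holdings Ltd (R2): 83% × 12% × 21% = 2.0916% of Halcyon Trust.
Direct interest in Halcyon Trust: 9%.
Aggregating (R3): 19.08% + 1.2844% + 2.0916% + 9% = 31.456%.
31.456% exceeds the 25% threshold by 6.456 percentage points.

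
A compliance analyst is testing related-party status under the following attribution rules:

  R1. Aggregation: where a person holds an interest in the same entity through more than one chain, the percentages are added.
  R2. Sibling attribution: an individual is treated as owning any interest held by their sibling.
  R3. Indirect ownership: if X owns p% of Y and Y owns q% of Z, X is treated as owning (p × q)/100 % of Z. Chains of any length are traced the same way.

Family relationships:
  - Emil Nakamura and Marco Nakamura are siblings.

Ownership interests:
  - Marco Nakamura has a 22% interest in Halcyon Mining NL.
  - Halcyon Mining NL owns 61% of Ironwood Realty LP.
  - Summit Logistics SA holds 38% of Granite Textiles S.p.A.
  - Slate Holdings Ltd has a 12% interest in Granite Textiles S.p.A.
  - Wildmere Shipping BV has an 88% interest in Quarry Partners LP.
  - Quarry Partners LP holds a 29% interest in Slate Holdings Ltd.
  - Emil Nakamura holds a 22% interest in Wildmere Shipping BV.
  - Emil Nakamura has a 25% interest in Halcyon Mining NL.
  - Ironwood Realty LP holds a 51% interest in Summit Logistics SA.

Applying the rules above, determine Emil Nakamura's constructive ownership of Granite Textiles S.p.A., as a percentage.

6.229974%

By sibling attribution (R2), Emil Nakamura is treated as also owning Marco Nakamura's interest in Halcyon Mining NL, giving 25% + 22% = 47%.
Chain via Wildmere Shipping BV → Quarry Partners LP → Slate Holdings Ltd (R3): 22% × 88% × 29% × 12% = 0.673728% of Granite Textiles S.p.A.
Chain via Halcyon Mining NL → Ironwood Realty LP → Summit Logistics SA (R3): 47% × 61% × 51% × 38% = 5.556246% of Granite Textiles S.p.A.
Aggregating (R1): 0.673728% + 5.556246% = 6.229974%.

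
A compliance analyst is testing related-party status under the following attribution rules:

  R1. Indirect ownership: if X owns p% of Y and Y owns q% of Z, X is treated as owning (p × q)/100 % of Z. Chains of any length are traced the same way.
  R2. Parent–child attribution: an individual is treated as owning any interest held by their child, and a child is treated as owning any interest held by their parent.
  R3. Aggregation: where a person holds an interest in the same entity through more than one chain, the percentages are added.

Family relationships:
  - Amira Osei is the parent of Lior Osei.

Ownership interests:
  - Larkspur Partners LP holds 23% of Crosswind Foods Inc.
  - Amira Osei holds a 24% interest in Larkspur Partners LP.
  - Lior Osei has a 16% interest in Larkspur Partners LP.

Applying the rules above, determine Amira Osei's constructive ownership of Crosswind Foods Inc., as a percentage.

9.2%

By parent–child attribution (R2), Amira Osei is treated as also owning Lior Osei's interest in Larkspur Partners LP, giving 24% + 16% = 40%.
Chain via Larkspur Partners LP (R1): 40% × 23% = 9.2% of Crosswind Foods Inc.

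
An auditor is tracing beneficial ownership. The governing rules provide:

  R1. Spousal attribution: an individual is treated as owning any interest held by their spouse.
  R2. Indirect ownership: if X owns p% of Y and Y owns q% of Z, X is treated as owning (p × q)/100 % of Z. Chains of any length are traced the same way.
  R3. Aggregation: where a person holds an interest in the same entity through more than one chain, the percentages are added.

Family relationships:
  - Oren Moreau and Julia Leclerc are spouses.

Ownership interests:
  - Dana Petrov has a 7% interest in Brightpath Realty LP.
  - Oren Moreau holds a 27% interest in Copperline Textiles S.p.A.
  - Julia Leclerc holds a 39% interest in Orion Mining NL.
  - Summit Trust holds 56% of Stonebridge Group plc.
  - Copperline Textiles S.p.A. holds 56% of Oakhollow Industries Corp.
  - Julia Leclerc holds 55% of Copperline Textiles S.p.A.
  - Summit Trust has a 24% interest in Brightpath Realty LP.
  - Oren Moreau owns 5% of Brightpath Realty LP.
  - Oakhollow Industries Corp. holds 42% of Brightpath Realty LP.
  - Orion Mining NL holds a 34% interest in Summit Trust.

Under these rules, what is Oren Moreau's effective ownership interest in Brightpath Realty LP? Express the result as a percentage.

27.4688%

By spousal attribution (R1), Oren Moreau is treated as also owning Julia Leclerc's interest in Copperline Textiles S.p.A, giving 27% + 55% = 82%.
By spousal attribution (R1), Oren Moreau is treated as owning Julia Leclerc's 39% interest in Orion Mining NL.
Chain via Copperline Textiles S.p.A. → Oakhollow Industries Corp. (R2): 82% × 56% × 42% = 19.2864% of Brightpath Realty LP.
Direct interest in Brightpath Realty LP: 5%.
Chain via Orion Mining NL → Summit Trust (R2): 39% × 34% × 24% = 3.1824% of Brightpath Realty LP.
Aggregating (R3): 19.2864% + 5% + 3.1824% = 27.4688%.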